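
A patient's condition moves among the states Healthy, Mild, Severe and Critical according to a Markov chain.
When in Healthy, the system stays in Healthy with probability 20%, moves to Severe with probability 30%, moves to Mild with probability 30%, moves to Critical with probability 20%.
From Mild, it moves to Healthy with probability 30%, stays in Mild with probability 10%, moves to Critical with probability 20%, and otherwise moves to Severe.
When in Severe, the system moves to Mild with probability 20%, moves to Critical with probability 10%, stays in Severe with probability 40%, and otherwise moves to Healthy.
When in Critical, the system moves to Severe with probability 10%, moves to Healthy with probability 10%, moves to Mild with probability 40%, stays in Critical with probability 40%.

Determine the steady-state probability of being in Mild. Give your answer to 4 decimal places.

Let the stationary distribution be π with π = πP and π_1 + π_2 + π_3 + π_4 = 1.
π_1 = 0.2·π_1 + 0.3·π_2 + 0.3·π_3 + 0.1·π_4
π_2 = 0.3·π_1 + 0.1·π_2 + 0.2·π_3 + 0.4·π_4
π_3 = 0.3·π_1 + 0.4·π_2 + 0.4·π_3 + 0.1·π_4
Solving with the normalization constraint gives π = (0.2344, 0.2415, 0.3133, 0.2108).
So the stationary probability of Mild is 0.2415.

0.2415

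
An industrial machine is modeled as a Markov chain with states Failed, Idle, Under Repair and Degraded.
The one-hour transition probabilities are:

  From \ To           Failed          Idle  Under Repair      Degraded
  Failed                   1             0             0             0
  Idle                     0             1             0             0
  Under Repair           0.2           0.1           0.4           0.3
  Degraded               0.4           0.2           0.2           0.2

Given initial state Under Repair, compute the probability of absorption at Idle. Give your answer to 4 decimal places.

Let h(s) be the probability of absorption at Idle starting from transient state s. Then h(Idle) = 1 and h(Failed) = 0. By first-step analysis:
h(Under Repair) = 0.2·0 + 0.1·1 + 0.4·h(Under Repair) + 0.3·h(Degraded)
h(Degraded) = 0.4·0 + 0.2·1 + 0.2·h(Under Repair) + 0.2·h(Degraded)
Solving: h(Under Repair) = 0.3333, h(Degraded) = 0.3333.
Starting from Under Repair, the probability is 0.3333.

0.3333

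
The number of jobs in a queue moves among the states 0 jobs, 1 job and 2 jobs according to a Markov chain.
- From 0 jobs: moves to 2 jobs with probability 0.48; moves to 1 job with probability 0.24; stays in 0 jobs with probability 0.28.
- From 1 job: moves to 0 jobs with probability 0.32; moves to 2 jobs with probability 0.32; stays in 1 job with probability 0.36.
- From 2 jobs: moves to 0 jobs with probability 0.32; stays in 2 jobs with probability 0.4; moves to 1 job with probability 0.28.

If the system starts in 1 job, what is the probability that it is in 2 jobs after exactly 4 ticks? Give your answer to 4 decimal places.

Propagate the distribution vector 4 ticks from 1 job.
After 0 ticks: (0.0000, 1.0000, 0.0000)
After 1 tick: (0.3200, 0.3600, 0.3200)
After 2 ticks: (0.3072, 0.2960, 0.3968)
After 3 ticks: (0.3077, 0.2914, 0.4009)
After 4 ticks: (0.3077, 0.2910, 0.4013)
P(in 2 jobs after 4 ticks) = 0.4013

0.4013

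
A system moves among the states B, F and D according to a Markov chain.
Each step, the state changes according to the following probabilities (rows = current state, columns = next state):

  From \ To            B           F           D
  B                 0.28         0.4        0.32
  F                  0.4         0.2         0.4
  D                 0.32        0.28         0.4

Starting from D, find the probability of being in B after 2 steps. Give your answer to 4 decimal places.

0.3296

Sum over the intermediate state after 1 step:
P = P(D→B)·P(B→B) + P(D→F)·P(F→B) + P(D→D)·P(D→B)
  = 0.32×0.28 + 0.28×0.4 + 0.4×0.32
  = 0.0896 + 0.1120 + 0.1280 = 0.3296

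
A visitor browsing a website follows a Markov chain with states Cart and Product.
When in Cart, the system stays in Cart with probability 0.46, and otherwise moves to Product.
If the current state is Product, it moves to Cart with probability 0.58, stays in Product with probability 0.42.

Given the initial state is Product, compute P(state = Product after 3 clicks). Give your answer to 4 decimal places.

Propagate the distribution vector 3 clicks from Product.
After 0 clicks: (0.0000, 1.0000)
After 1 click: (0.5800, 0.4200)
After 2 clicks: (0.5104, 0.4896)
After 3 clicks: (0.5188, 0.4812)
P(in Product after 3 clicks) = 0.4812

0.4812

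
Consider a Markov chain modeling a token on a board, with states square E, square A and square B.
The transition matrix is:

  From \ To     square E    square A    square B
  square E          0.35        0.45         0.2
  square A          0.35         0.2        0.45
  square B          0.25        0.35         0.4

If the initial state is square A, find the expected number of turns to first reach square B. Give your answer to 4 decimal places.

Let t(s) be the expected number of turns to first reach square B from state s, with t(square B) = 0. Conditioning on the first turn:
t(square E) = 1 + 0.35·t(square E) + 0.45·t(square A)
t(square A) = 1 + 0.35·t(square E) + 0.2·t(square A)
Solving: t(square E) = 3.4483, t(square A) = 2.7586.
Expected turns from square A to square B: 2.7586.

2.7586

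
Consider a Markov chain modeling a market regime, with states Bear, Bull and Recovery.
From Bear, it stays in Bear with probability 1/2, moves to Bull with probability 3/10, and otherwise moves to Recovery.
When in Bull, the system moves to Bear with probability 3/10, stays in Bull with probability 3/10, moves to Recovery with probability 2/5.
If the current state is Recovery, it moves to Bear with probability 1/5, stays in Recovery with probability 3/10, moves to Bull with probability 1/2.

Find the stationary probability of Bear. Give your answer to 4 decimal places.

0.3372

Let the stationary distribution be π with π = πP and π_1 + π_2 + π_3 = 1.
π_1 = 0.5·π_1 + 0.3·π_2 + 0.2·π_3
π_2 = 0.3·π_1 + 0.3·π_2 + 0.5·π_3
Solving with the normalization constraint gives π = (0.3372, 0.3605, 0.3023).
So the stationary probability of Bear is 0.3372.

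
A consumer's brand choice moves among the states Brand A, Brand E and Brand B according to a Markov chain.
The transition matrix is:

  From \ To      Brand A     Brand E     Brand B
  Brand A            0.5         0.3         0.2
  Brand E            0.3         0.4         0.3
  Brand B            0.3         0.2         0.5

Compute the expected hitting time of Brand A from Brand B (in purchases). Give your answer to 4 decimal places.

Let t(s) be the expected number of purchases to first reach Brand A from state s, with t(Brand A) = 0. Conditioning on the first purchase:
t(Brand E) = 1 + 0.4·t(Brand E) + 0.3·t(Brand B)
t(Brand B) = 1 + 0.2·t(Brand E) + 0.5·t(Brand B)
Solving: t(Brand E) = 3.3333, t(Brand B) = 3.3333.
Expected purchases from Brand B to Brand A: 3.3333.

3.3333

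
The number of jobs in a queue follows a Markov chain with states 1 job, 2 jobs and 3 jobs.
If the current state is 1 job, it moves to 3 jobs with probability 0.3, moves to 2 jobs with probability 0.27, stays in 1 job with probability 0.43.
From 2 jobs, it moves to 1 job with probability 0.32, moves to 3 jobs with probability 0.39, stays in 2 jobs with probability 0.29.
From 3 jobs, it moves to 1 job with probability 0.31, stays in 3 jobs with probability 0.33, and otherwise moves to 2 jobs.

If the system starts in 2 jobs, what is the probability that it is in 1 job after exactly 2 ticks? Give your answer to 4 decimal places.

0.3513

Sum over the intermediate state after 1 tick:
P = P(2 jobs→1 job)·P(1 job→1 job) + P(2 jobs→2 jobs)·P(2 jobs→1 job) + P(2 jobs→3 jobs)·P(3 jobs→1 job)
  = 0.32×0.43 + 0.29×0.32 + 0.39×0.31
  = 0.1376 + 0.0928 + 0.1209 = 0.3513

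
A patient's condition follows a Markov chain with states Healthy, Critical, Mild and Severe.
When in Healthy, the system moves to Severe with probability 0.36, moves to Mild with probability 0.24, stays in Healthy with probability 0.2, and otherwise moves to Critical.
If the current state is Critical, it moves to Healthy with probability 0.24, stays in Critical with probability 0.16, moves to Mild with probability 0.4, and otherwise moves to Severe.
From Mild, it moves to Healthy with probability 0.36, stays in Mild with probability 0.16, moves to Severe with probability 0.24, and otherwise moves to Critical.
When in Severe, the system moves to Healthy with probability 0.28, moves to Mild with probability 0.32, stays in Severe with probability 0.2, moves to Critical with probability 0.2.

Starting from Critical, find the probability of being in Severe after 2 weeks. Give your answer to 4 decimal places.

Propagate the distribution vector 2 weeks from Critical.
After 0 weeks: (0.0000, 1.0000, 0.0000, 0.0000)
After 1 week: (0.2400, 0.1600, 0.4000, 0.2000)
After 2 weeks: (0.2864, 0.2096, 0.2496, 0.2544)
P(in Severe after 2 weeks) = 0.2544

0.2544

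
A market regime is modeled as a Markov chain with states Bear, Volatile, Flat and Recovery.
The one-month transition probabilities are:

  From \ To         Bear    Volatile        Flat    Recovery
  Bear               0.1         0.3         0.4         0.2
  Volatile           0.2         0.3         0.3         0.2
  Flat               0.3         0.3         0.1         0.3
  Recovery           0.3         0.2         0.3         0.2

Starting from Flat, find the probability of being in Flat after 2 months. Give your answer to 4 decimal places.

Propagate the distribution vector 2 months from Flat.
After 0 months: (0.0000, 0.0000, 1.0000, 0.0000)
After 1 month: (0.3000, 0.3000, 0.1000, 0.3000)
After 2 months: (0.2100, 0.2700, 0.3100, 0.2100)
P(in Flat after 2 months) = 0.3100

0.3100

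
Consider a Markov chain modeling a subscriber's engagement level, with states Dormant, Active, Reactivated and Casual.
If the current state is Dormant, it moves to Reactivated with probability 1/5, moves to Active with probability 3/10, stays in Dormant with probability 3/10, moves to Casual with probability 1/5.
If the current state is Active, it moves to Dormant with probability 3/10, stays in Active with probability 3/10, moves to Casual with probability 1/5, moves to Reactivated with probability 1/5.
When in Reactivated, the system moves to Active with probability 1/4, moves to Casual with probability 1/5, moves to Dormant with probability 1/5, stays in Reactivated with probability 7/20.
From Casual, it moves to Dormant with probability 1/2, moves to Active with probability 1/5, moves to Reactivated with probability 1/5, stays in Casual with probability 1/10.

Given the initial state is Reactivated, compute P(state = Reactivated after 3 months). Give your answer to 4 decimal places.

Propagate the distribution vector 3 months from Reactivated.
After 0 months: (0.0000, 0.0000, 1.0000, 0.0000)
After 1 month: (0.2000, 0.2500, 0.3500, 0.2000)
After 2 months: (0.3050, 0.2625, 0.2525, 0.1800)
After 3 months: (0.3108, 0.2694, 0.2379, 0.1820)
P(in Reactivated after 3 months) = 0.2379

0.2379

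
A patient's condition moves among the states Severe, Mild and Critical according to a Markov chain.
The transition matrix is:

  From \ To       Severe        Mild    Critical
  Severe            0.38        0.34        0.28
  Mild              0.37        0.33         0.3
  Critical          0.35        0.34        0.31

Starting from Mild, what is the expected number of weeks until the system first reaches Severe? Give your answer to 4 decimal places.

2.7477

Let t(s) be the expected number of weeks to first reach Severe from state s, with t(Severe) = 0. Conditioning on the first week:
t(Mild) = 1 + 0.33·t(Mild) + 0.3·t(Critical)
t(Critical) = 1 + 0.34·t(Mild) + 0.31·t(Critical)
Solving: t(Mild) = 2.7477, t(Critical) = 2.8032.
Expected weeks from Mild to Severe: 2.7477.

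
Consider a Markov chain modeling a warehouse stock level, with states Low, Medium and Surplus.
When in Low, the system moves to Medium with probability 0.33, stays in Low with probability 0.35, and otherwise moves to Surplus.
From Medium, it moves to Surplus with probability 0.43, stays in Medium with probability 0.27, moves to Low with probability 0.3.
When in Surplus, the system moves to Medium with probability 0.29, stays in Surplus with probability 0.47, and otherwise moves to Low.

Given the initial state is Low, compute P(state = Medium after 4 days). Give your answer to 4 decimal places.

Propagate the distribution vector 4 days from Low.
After 0 days: (1.0000, 0.0000, 0.0000)
After 1 day: (0.3500, 0.3300, 0.3200)
After 2 days: (0.2983, 0.2974, 0.4043)
After 3 days: (0.2907, 0.2960, 0.4134)
After 4 days: (0.2897, 0.2957, 0.4146)
P(in Medium after 4 days) = 0.2957

0.2957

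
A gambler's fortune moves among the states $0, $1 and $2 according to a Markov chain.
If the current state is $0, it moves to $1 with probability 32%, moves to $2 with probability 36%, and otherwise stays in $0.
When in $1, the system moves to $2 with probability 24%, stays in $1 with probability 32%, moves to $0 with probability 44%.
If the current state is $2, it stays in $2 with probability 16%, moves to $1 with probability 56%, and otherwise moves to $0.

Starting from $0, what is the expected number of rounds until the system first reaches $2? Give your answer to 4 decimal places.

Let t(s) be the expected number of rounds to first reach $2 from state s, with t($2) = 0. Conditioning on the first round:
t($0) = 1 + 0.32·t($0) + 0.32·t($1)
t($1) = 1 + 0.44·t($0) + 0.32·t($1)
Solving: t($0) = 3.1095, t($1) = 3.4826.
Expected rounds from $0 to $2: 3.1095.

3.1095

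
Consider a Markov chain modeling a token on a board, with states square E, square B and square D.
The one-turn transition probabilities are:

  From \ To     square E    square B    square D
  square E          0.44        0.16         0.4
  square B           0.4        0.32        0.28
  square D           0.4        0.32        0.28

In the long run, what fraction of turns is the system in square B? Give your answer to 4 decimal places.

Let the stationary distribution be π with π = πP and π_1 + π_2 + π_3 = 1.
π_1 = 0.44·π_1 + 0.4·π_2 + 0.4·π_3
π_2 = 0.16·π_1 + 0.32·π_2 + 0.32·π_3
Solving with the normalization constraint gives π = (0.4167, 0.2533, 0.3300).
So the stationary probability of square B is 0.2533.

0.2533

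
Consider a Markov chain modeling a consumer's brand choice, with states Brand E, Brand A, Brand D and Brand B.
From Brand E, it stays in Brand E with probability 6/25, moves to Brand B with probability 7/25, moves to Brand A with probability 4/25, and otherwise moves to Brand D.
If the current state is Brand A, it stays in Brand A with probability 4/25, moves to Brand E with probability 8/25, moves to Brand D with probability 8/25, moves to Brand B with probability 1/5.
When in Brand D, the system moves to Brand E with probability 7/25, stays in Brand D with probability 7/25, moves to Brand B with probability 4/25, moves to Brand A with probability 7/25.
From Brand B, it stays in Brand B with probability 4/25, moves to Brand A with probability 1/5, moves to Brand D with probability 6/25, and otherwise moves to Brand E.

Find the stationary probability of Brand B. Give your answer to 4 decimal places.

0.2042

Let the stationary distribution be π with π = πP and π_1 + π_2 + π_3 + π_4 = 1.
π_1 = 0.24·π_1 + 0.32·π_2 + 0.28·π_3 + 0.4·π_4
π_2 = 0.16·π_1 + 0.16·π_2 + 0.28·π_3 + 0.2·π_4
π_3 = 0.32·π_1 + 0.32·π_2 + 0.28·π_3 + 0.24·π_4
Solving with the normalization constraint gives π = (0.3006, 0.2032, 0.2920, 0.2042).
So the stationary probability of Brand B is 0.2042.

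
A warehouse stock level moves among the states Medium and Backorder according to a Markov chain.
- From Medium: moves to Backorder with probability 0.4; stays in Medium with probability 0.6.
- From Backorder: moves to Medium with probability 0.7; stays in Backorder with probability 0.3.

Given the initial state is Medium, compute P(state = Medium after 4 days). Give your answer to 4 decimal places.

0.6364

Propagate the distribution vector 4 days from Medium.
After 0 days: (1.0000, 0.0000)
After 1 day: (0.6000, 0.4000)
After 2 days: (0.6400, 0.3600)
After 3 days: (0.6360, 0.3640)
After 4 days: (0.6364, 0.3636)
P(in Medium after 4 days) = 0.6364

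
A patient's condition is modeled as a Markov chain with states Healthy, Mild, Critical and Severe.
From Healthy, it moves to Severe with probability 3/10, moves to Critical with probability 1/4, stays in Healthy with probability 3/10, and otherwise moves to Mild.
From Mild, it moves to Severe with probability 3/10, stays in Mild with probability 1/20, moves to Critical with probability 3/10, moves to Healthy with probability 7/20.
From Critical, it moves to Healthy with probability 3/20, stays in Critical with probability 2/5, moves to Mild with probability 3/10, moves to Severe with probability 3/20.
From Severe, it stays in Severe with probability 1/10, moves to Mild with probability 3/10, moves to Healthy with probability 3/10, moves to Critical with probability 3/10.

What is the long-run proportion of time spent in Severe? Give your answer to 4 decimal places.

0.2102

Let the stationary distribution be π with π = πP and π_1 + π_2 + π_3 + π_4 = 1.
π_1 = 0.3·π_1 + 0.35·π_2 + 0.15·π_3 + 0.3·π_4
π_2 = 0.15·π_1 + 0.05·π_2 + 0.3·π_3 + 0.3·π_4
π_3 = 0.25·π_1 + 0.3·π_2 + 0.4·π_3 + 0.3·π_4
Solving with the normalization constraint gives π = (0.2626, 0.2085, 0.3187, 0.2102).
So the stationary probability of Severe is 0.2102.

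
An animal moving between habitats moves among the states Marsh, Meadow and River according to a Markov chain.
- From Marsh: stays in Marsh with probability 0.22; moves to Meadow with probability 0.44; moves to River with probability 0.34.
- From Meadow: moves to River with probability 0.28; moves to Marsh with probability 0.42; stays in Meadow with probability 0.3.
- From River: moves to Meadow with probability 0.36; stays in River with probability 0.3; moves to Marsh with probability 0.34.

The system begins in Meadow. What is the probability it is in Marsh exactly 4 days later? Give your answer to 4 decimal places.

Propagate the distribution vector 4 days from Meadow.
After 0 days: (0.0000, 1.0000, 0.0000)
After 1 day: (0.4200, 0.3000, 0.2800)
After 2 days: (0.3136, 0.3756, 0.3108)
After 3 days: (0.3324, 0.3626, 0.3050)
After 4 days: (0.3291, 0.3648, 0.3060)
P(in Marsh after 4 days) = 0.3291

0.3291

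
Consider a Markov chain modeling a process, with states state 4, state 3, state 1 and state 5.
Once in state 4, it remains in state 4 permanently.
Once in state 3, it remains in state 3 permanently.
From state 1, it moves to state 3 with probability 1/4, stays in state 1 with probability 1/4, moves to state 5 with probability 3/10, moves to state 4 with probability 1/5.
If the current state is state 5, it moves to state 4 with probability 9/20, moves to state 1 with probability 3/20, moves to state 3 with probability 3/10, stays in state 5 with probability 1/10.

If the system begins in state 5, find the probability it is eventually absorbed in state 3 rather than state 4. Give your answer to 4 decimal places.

0.4167

Let h(s) be the probability of absorption at state 3 starting from transient state s. Then h(state 3) = 1 and h(state 4) = 0. By first-step analysis:
h(state 1) = 0.2·0 + 0.25·1 + 0.25·h(state 1) + 0.3·h(state 5)
h(state 5) = 0.45·0 + 0.3·1 + 0.15·h(state 1) + 0.1·h(state 5)
Solving: h(state 1) = 0.5000, h(state 5) = 0.4167.
Starting from state 5, the probability is 0.4167.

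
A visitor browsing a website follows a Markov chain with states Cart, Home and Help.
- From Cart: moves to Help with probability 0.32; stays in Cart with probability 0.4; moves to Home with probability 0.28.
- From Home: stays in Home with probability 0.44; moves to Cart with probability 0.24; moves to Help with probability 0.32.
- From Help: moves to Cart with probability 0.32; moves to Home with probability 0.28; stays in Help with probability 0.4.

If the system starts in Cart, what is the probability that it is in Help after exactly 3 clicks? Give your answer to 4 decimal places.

0.3476

Propagate the distribution vector 3 clicks from Cart.
After 0 clicks: (1.0000, 0.0000, 0.0000)
After 1 click: (0.4000, 0.2800, 0.3200)
After 2 clicks: (0.3296, 0.3248, 0.3456)
After 3 clicks: (0.3204, 0.3320, 0.3476)
P(in Help after 3 clicks) = 0.3476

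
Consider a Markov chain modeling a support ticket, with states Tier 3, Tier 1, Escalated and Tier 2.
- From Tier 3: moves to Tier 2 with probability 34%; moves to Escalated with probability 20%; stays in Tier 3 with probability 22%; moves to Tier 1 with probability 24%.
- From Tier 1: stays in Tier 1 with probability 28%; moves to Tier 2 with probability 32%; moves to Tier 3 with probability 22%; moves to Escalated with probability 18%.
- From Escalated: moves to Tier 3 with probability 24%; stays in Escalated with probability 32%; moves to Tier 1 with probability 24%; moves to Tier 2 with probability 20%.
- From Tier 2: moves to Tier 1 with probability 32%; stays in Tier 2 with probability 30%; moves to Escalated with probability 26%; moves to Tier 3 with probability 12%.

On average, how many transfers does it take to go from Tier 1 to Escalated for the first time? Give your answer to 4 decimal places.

Let t(s) be the expected number of transfers to first reach Escalated from state s, with t(Escalated) = 0. Conditioning on the first transfer:
t(Tier 3) = 1 + 0.22·t(Tier 3) + 0.24·t(Tier 1) + 0.34·t(Tier 2)
t(Tier 1) = 1 + 0.22·t(Tier 3) + 0.28·t(Tier 1) + 0.32·t(Tier 2)
t(Tier 2) = 1 + 0.12·t(Tier 3) + 0.32·t(Tier 1) + 0.3·t(Tier 2)
Solving: t(Tier 3) = 4.6781, t(Tier 1) = 4.7811, t(Tier 2) = 4.4162.
Expected transfers from Tier 1 to Escalated: 4.7811.

4.7811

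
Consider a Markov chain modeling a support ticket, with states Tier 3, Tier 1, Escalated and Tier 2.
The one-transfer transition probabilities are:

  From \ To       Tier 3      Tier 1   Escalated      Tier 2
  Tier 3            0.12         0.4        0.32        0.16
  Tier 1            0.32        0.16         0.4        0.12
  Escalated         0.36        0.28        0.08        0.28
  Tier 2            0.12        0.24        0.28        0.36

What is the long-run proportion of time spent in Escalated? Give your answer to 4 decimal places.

Let the stationary distribution be π with π = πP and π_1 + π_2 + π_3 + π_4 = 1.
π_1 = 0.12·π_1 + 0.32·π_2 + 0.36·π_3 + 0.12·π_4
π_2 = 0.4·π_1 + 0.16·π_2 + 0.28·π_3 + 0.24·π_4
π_3 = 0.32·π_1 + 0.4·π_2 + 0.08·π_3 + 0.28·π_4
Solving with the normalization constraint gives π = (0.2378, 0.2674, 0.2680, 0.2268).
So the stationary probability of Escalated is 0.2680.

0.2680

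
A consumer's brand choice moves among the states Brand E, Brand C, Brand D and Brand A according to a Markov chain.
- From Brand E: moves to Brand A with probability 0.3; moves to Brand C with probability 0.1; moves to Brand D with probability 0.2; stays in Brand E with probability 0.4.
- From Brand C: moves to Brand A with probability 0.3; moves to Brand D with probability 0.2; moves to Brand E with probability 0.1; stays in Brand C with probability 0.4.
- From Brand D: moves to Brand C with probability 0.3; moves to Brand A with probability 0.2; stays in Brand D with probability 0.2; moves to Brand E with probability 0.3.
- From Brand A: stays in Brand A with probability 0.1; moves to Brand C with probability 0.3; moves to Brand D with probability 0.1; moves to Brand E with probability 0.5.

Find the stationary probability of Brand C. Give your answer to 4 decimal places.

Let the stationary distribution be π with π = πP and π_1 + π_2 + π_3 + π_4 = 1.
π_1 = 0.4·π_1 + 0.1·π_2 + 0.3·π_3 + 0.5·π_4
π_2 = 0.1·π_1 + 0.4·π_2 + 0.3·π_3 + 0.3·π_4
π_3 = 0.2·π_1 + 0.2·π_2 + 0.2·π_3 + 0.1·π_4
Solving with the normalization constraint gives π = (0.3277, 0.2605, 0.1765, 0.2353).
So the stationary probability of Brand C is 0.2605.

0.2605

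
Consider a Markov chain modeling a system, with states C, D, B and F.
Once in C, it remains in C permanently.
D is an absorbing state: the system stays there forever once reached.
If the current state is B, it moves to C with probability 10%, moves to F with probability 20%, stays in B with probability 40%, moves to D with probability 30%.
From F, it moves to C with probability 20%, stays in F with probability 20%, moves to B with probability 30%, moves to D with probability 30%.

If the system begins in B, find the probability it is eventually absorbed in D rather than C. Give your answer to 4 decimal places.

0.7143

Let h(s) be the probability of absorption at D starting from transient state s. Then h(D) = 1 and h(C) = 0. By first-step analysis:
h(B) = 0.1·0 + 0.3·1 + 0.4·h(B) + 0.2·h(F)
h(F) = 0.2·0 + 0.3·1 + 0.3·h(B) + 0.2·h(F)
Solving: h(B) = 0.7143, h(F) = 0.6429.
Starting from B, the probability is 0.7143.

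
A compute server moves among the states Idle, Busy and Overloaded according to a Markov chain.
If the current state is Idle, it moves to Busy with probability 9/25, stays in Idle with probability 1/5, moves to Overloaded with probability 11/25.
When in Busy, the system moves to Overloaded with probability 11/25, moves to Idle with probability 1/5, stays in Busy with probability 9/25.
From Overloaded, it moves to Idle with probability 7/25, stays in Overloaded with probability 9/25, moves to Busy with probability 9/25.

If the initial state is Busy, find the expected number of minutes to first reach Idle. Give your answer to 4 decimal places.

4.2994

Let t(s) be the expected number of minutes to first reach Idle from state s, with t(Idle) = 0. Conditioning on the first minute:
t(Busy) = 1 + 0.36·t(Busy) + 0.44·t(Overloaded)
t(Overloaded) = 1 + 0.36·t(Busy) + 0.36·t(Overloaded)
Solving: t(Busy) = 4.2994, t(Overloaded) = 3.9809.
Expected minutes from Busy to Idle: 4.2994.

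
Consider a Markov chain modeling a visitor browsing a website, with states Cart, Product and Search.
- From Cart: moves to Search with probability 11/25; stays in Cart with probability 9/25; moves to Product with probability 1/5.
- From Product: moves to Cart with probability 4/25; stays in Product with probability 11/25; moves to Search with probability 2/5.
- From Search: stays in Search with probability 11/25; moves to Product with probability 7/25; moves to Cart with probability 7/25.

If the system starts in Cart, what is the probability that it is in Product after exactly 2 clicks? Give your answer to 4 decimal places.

Sum over the intermediate state after 1 click:
P = P(Cart→Cart)·P(Cart→Product) + P(Cart→Product)·P(Product→Product) + P(Cart→Search)·P(Search→Product)
  = 0.36×0.2 + 0.2×0.44 + 0.44×0.28
  = 0.0720 + 0.0880 + 0.1232 = 0.2832

0.2832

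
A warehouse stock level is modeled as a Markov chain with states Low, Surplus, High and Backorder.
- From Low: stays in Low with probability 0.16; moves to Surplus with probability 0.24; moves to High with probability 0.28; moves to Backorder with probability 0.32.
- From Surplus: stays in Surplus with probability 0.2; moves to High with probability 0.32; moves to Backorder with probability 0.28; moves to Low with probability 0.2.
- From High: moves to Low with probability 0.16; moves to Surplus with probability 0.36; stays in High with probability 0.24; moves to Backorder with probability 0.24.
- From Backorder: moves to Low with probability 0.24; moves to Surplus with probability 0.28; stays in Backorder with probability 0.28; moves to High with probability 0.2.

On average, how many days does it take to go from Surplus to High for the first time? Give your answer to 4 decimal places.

Let t(s) be the expected number of days to first reach High from state s, with t(High) = 0. Conditioning on the first day:
t(Low) = 1 + 0.16·t(Low) + 0.24·t(Surplus) + 0.32·t(Backorder)
t(Surplus) = 1 + 0.2·t(Low) + 0.2·t(Surplus) + 0.28·t(Backorder)
t(Backorder) = 1 + 0.24·t(Low) + 0.28·t(Surplus) + 0.28·t(Backorder)
Solving: t(Low) = 3.7619, t(Surplus) = 3.6064, t(Backorder) = 4.0453.
Expected days from Surplus to High: 3.6064.

3.6064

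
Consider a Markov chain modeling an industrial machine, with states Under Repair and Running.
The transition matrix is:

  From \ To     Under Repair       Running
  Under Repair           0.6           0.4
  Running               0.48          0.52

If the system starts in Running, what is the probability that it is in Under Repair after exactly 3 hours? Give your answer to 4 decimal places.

Propagate the distribution vector 3 hours from Running.
After 0 hours: (0.0000, 1.0000)
After 1 hour: (0.4800, 0.5200)
After 2 hours: (0.5376, 0.4624)
After 3 hours: (0.5445, 0.4555)
P(in Under Repair after 3 hours) = 0.5445

0.5445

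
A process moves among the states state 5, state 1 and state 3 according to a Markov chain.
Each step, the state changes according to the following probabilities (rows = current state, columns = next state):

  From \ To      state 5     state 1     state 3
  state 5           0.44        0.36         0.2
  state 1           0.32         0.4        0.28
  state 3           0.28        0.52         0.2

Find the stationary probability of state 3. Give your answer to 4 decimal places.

Let the stationary distribution be π with π = πP and π_1 + π_2 + π_3 = 1.
π_1 = 0.44·π_1 + 0.32·π_2 + 0.28·π_3
π_2 = 0.36·π_1 + 0.4·π_2 + 0.52·π_3
Solving with the normalization constraint gives π = (0.3530, 0.4139, 0.2331).
So the stationary probability of state 3 is 0.2331.

0.2331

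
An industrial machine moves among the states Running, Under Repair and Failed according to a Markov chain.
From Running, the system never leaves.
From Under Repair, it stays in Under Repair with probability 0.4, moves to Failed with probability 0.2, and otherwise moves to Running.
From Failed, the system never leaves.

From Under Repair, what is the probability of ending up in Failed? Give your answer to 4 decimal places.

0.3333

Let h(s) be the probability of absorption at Failed starting from transient state s. Then h(Failed) = 1 and h(Running) = 0. By first-step analysis:
h(Under Repair) = 0.4·0 + 0.4·h(Under Repair) + 0.2·1
Solving: h(Under Repair) = 0.3333.
Starting from Under Repair, the probability is 0.3333.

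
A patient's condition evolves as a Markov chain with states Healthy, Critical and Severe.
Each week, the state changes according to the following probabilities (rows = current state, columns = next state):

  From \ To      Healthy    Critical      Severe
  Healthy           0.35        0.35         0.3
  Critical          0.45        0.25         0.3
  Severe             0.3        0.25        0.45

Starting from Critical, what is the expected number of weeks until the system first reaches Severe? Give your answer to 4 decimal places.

Let t(s) be the expected number of weeks to first reach Severe from state s, with t(Severe) = 0. Conditioning on the first week:
t(Healthy) = 1 + 0.35·t(Healthy) + 0.35·t(Critical)
t(Critical) = 1 + 0.45·t(Healthy) + 0.25·t(Critical)
Solving: t(Healthy) = 3.3333, t(Critical) = 3.3333.
Expected weeks from Critical to Severe: 3.3333.

3.3333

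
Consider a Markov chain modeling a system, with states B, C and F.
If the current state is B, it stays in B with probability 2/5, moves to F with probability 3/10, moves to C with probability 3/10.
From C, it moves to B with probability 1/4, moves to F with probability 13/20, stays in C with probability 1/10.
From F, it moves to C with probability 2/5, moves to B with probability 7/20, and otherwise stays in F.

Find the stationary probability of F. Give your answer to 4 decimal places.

0.3796

Let the stationary distribution be π with π = πP and π_1 + π_2 + π_3 = 1.
π_1 = 0.4·π_1 + 0.25·π_2 + 0.35·π_3
π_2 = 0.3·π_1 + 0.1·π_2 + 0.4·π_3
Solving with the normalization constraint gives π = (0.3388, 0.2816, 0.3796).
So the stationary probability of F is 0.3796.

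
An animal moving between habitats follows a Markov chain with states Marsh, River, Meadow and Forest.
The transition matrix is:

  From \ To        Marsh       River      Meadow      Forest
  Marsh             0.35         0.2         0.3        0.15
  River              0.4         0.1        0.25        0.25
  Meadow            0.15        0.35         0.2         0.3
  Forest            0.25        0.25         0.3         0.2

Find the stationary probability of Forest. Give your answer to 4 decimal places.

0.2233

Let the stationary distribution be π with π = πP and π_1 + π_2 + π_3 + π_4 = 1.
π_1 = 0.35·π_1 + 0.4·π_2 + 0.15·π_3 + 0.25·π_4
π_2 = 0.2·π_1 + 0.1·π_2 + 0.35·π_3 + 0.25·π_4
π_3 = 0.3·π_1 + 0.25·π_2 + 0.2·π_3 + 0.3·π_4
Solving with the normalization constraint gives π = (0.2866, 0.2277, 0.2624, 0.2233).
So the stationary probability of Forest is 0.2233.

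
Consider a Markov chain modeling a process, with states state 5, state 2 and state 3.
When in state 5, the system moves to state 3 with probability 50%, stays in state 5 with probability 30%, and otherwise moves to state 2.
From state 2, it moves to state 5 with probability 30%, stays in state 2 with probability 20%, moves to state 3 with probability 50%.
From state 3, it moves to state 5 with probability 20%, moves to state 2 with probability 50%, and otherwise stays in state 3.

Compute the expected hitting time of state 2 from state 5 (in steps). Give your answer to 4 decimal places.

Let t(s) be the expected number of steps to first reach state 2 from state s, with t(state 2) = 0. Conditioning on the first step:
t(state 5) = 1 + 0.3·t(state 5) + 0.5·t(state 3)
t(state 3) = 1 + 0.2·t(state 5) + 0.3·t(state 3)
Solving: t(state 5) = 3.0769, t(state 3) = 2.3077.
Expected steps from state 5 to state 2: 3.0769.

3.0769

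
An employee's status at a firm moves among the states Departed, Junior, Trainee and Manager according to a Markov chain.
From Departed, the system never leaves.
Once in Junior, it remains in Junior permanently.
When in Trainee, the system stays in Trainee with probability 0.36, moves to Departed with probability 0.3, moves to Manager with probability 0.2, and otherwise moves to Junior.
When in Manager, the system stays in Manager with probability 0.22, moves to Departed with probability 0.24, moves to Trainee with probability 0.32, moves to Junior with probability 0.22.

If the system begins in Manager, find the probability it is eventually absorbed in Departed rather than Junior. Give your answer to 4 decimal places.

Let h(s) be the probability of absorption at Departed starting from transient state s. Then h(Departed) = 1 and h(Junior) = 0. By first-step analysis:
h(Trainee) = 0.3·1 + 0.14·0 + 0.36·h(Trainee) + 0.2·h(Manager)
h(Manager) = 0.24·1 + 0.22·0 + 0.32·h(Trainee) + 0.22·h(Manager)
Solving: h(Trainee) = 0.6480, h(Manager) = 0.5735.
Starting from Manager, the probability is 0.5735.

0.5735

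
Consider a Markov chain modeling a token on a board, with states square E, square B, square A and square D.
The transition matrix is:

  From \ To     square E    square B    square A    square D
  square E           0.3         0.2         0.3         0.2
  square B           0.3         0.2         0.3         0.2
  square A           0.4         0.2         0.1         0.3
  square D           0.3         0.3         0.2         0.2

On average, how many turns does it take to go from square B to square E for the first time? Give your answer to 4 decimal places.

3.0946

Let t(s) be the expected number of turns to first reach square E from state s, with t(square E) = 0. Conditioning on the first turn:
t(square B) = 1 + 0.2·t(square B) + 0.3·t(square A) + 0.2·t(square D)
t(square A) = 1 + 0.2·t(square B) + 0.1·t(square A) + 0.3·t(square D)
t(square D) = 1 + 0.3·t(square B) + 0.2·t(square A) + 0.2·t(square D)
Solving: t(square B) = 3.0946, t(square A) = 2.8389, t(square D) = 3.1202.
Expected turns from square B to square E: 3.0946.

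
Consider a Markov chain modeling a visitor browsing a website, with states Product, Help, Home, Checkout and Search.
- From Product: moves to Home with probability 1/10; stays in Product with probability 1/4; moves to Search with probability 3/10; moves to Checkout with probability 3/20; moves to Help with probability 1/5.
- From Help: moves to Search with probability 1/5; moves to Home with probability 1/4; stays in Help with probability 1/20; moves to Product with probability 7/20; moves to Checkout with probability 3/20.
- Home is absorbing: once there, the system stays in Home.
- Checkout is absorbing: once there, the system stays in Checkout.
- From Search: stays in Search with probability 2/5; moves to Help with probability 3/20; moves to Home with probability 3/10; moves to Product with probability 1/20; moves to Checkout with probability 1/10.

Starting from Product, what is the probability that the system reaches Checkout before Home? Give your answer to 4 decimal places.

Let h(s) be the probability of absorption at Checkout starting from transient state s. Then h(Checkout) = 1 and h(Home) = 0. By first-step analysis:
h(Product) = 0.25·h(Product) + 0.2·h(Help) + 0.1·0 + 0.15·1 + 0.3·h(Search)
h(Help) = 0.35·h(Product) + 0.05·h(Help) + 0.25·0 + 0.15·1 + 0.2·h(Search)
h(Search) = 0.05·h(Product) + 0.15·h(Help) + 0.3·0 + 0.1·1 + 0.4·h(Search)
Solving: h(Product) = 0.4177, h(Help) = 0.3739, h(Search) = 0.2949.
Starting from Product, the probability is 0.4177.

0.4177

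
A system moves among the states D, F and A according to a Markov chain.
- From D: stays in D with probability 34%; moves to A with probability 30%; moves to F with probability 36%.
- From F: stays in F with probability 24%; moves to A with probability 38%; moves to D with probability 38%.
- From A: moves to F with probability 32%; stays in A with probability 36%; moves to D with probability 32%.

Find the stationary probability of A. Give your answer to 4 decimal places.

Let the stationary distribution be π with π = πP and π_1 + π_2 + π_3 = 1.
π_1 = 0.34·π_1 + 0.38·π_2 + 0.32·π_3
π_2 = 0.36·π_1 + 0.24·π_2 + 0.32·π_3
Solving with the normalization constraint gives π = (0.3455, 0.3091, 0.3455).
So the stationary probability of A is 0.3455.

0.3455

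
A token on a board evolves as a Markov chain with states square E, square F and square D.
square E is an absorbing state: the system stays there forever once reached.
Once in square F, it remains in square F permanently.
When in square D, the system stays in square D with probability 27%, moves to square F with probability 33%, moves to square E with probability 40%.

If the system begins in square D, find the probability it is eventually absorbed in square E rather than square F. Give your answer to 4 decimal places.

Let h(s) be the probability of absorption at square E starting from transient state s. Then h(square E) = 1 and h(square F) = 0. By first-step analysis:
h(square D) = 0.4·1 + 0.33·0 + 0.27·h(square D)
Solving: h(square D) = 0.5479.
Starting from square D, the probability is 0.5479.

0.5479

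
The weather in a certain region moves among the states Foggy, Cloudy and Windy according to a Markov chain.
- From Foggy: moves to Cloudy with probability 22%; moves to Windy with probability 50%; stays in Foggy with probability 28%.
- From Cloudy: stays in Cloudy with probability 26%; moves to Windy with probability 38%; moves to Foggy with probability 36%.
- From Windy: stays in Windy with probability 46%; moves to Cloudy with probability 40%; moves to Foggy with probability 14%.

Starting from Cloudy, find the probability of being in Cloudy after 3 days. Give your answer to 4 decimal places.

Propagate the distribution vector 3 days from Cloudy.
After 0 days: (0.0000, 1.0000, 0.0000)
After 1 day: (0.3600, 0.2600, 0.3800)
After 2 days: (0.2476, 0.2988, 0.4536)
After 3 days: (0.2404, 0.3136, 0.4460)
P(in Cloudy after 3 days) = 0.3136

0.3136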